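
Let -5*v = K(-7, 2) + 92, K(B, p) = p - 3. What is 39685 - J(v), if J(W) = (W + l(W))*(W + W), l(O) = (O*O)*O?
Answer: -112760847/625 ≈ -1.8042e+5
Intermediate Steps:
K(B, p) = -3 + p
l(O) = O**3 (l(O) = O**2*O = O**3)
v = -91/5 (v = -((-3 + 2) + 92)/5 = -(-1 + 92)/5 = -1/5*91 = -91/5 ≈ -18.200)
J(W) = 2*W*(W + W**3) (J(W) = (W + W**3)*(W + W) = (W + W**3)*(2*W) = 2*W*(W + W**3))
39685 - J(v) = 39685 - 2*(-91/5)**2*(1 + (-91/5)**2) = 39685 - 2*8281*(1 + 8281/25)/25 = 39685 - 2*8281*8306/(25*25) = 39685 - 1*137563972/625 = 39685 - 137563972/625 = -112760847/625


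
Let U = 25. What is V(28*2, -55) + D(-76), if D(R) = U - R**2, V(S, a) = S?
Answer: -5695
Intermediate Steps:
D(R) = 25 - R**2
V(28*2, -55) + D(-76) = 28*2 + (25 - 1*(-76)**2) = 56 + (25 - 1*5776) = 56 + (25 - 5776) = 56 - 5751 = -5695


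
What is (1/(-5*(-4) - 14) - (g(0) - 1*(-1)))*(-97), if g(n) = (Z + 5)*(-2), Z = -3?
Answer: -1843/6 ≈ -307.17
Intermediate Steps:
g(n) = -4 (g(n) = (-3 + 5)*(-2) = 2*(-2) = -4)
(1/(-5*(-4) - 14) - (g(0) - 1*(-1)))*(-97) = (1/(-5*(-4) - 14) - (-4 - 1*(-1)))*(-97) = (1/(20 - 14) - (-4 + 1))*(-97) = (1/6 - 1*(-3))*(-97) = (⅙ + 3)*(-97) = (19/6)*(-97) = -1843/6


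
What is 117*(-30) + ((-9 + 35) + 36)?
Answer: -3448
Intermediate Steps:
117*(-30) + ((-9 + 35) + 36) = -3510 + (26 + 36) = -3510 + 62 = -3448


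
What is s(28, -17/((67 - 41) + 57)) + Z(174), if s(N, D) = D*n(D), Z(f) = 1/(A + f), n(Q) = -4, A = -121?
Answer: 3687/4399 ≈ 0.83815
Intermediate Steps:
Z(f) = 1/(-121 + f)
s(N, D) = -4*D (s(N, D) = D*(-4) = -4*D)
s(28, -17/((67 - 41) + 57)) + Z(174) = -(-68)/((67 - 41) + 57) + 1/(-121 + 174) = -(-68)/(26 + 57) + 1/53 = -(-68)/83 + 1/53 = -4*(-17/83) + 1/53 = 68/83 + 1/53 = 3687/4399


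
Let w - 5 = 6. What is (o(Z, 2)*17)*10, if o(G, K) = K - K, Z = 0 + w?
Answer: 0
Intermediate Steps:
w = 11 (w = 5 + 6 = 11)
Z = 11 (Z = 0 + 11 = 11)
o(G, K) = 0
(o(Z, 2)*17)*10 = (0*17)*10 = 0*10 = 0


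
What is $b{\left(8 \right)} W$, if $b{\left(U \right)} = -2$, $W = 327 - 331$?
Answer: $8$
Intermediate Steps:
$W = -4$ ($W = 327 - 331 = -4$)
$b{\left(8 \right)} W = \left(-2\right) \left(-4\right) = 8$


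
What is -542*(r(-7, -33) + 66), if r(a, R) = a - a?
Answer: -35772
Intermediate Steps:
r(a, R) = 0
-542*(r(-7, -33) + 66) = -542*(0 + 66) = -542*66 = -35772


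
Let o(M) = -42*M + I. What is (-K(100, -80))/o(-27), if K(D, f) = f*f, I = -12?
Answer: -3200/561 ≈ -5.7041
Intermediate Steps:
K(D, f) = f²
o(M) = -12 - 42*M (o(M) = -42*M - 12 = -12 - 42*M)
(-K(100, -80))/o(-27) = (-1*(-80)²)/(-12 - 42*(-27)) = (-1*6400)/(-12 + 1134) = -6400/1122 = -6400*1/1122 = -3200/561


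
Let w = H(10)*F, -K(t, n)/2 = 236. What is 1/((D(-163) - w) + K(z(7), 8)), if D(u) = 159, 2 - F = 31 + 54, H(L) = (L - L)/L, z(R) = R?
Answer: -1/313 ≈ -0.0031949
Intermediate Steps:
K(t, n) = -472 (K(t, n) = -2*236 = -472)
H(L) = 0 (H(L) = 0/L = 0)
F = -83 (F = 2 - (31 + 54) = 2 - 1*85 = 2 - 85 = -83)
w = 0 (w = 0*(-83) = 0)
1/((D(-163) - w) + K(z(7), 8)) = 1/((159 - 1*0) - 472) = 1/((159 + 0) - 472) = 1/(159 - 472) = 1/(-313) = -1/313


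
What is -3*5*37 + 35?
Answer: -520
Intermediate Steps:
-3*5*37 + 35 = -15*37 + 35 = -555 + 35 = -520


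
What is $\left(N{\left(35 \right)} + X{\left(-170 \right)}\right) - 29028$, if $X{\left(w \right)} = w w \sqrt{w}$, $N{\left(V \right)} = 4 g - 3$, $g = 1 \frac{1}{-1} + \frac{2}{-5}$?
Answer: $- \frac{145183}{5} + 28900 i \sqrt{170} \approx -29037.0 + 3.7681 \cdot 10^{5} i$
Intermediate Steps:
$g = - \frac{7}{5}$ ($g = 1 \left(-1\right) + 2 \left(- \frac{1}{5}\right) = -1 - \frac{2}{5} = - \frac{7}{5} \approx -1.4$)
$N{\left(V \right)} = - \frac{43}{5}$ ($N{\left(V \right)} = 4 \left(- \frac{7}{5}\right) - 3 = - \frac{28}{5} - 3 = - \frac{43}{5}$)
$X{\left(w \right)} = w^{\frac{5}{2}}$ ($X{\left(w \right)} = w^{2} \sqrt{w} = w^{\frac{5}{2}}$)
$\left(N{\left(35 \right)} + X{\left(-170 \right)}\right) - 29028 = \left(- \frac{43}{5} + \left(-170\right)^{\frac{5}{2}}\right) - 29028 = \left(- \frac{43}{5} + 28900 i \sqrt{170}\right) - 29028 = - \frac{145183}{5} + 28900 i \sqrt{170}$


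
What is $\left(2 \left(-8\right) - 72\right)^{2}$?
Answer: $7744$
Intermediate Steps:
$\left(2 \left(-8\right) - 72\right)^{2} = \left(-16 - 72\right)^{2} = \left(-88\right)^{2} = 7744$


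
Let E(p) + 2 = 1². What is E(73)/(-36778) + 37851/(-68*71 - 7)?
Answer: -1392079243/177821630 ≈ -7.8285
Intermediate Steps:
E(p) = -1 (E(p) = -2 + 1² = -2 + 1 = -1)
E(73)/(-36778) + 37851/(-68*71 - 7) = -1/(-36778) + 37851/(-68*71 - 7) = -1*(-1/36778) + 37851/(-4828 - 7) = 1/36778 + 37851/(-4835) = 1/36778 + 37851*(-1/4835) = 1/36778 - 37851/4835 = -1392079243/177821630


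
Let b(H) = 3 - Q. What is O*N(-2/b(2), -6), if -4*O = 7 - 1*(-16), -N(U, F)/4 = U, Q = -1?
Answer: -23/2 ≈ -11.500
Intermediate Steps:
b(H) = 4 (b(H) = 3 - 1*(-1) = 3 + 1 = 4)
N(U, F) = -4*U
O = -23/4 (O = -(7 - 1*(-16))/4 = -(7 + 16)/4 = -¼*23 = -23/4 ≈ -5.7500)
O*N(-2/b(2), -6) = -(-23)*(-2/4) = -(-23)*(-2*¼) = -(-23)*(-1)/2 = -23/4*2 = -23/2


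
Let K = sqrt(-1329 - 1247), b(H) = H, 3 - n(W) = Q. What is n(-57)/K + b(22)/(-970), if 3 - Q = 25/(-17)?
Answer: -11/485 + 25*I*sqrt(161)/10948 ≈ -0.02268 + 0.028975*I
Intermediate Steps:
Q = 76/17 (Q = 3 - 25/(-17) = 3 - 25*(-1)/17 = 3 - 1*(-25/17) = 3 + 25/17 = 76/17 ≈ 4.4706)
n(W) = -25/17 (n(W) = 3 - 1*76/17 = 3 - 76/17 = -25/17)
K = 4*I*sqrt(161) (K = sqrt(-2576) = 4*I*sqrt(161) ≈ 50.754*I)
n(-57)/K + b(22)/(-970) = -25*(-I*sqrt(161)/644)/17 + 22/(-970) = -(-25)*I*sqrt(161)/10948 + 22*(-1/970) = 25*I*sqrt(161)/10948 - 11/485 = -11/485 + 25*I*sqrt(161)/10948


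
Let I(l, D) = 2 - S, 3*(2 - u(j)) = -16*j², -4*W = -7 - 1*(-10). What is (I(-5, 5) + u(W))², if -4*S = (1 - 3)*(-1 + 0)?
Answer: 225/4 ≈ 56.250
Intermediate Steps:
W = -¾ (W = -(-7 - 1*(-10))/4 = -(-7 + 10)/4 = -¼*3 = -¾ ≈ -0.75000)
S = -½ (S = -(1 - 3)*(-1 + 0)/4 = -(-1)*(-1)/2 = -¼*2 = -½ ≈ -0.50000)
u(j) = 2 + 16*j²/3 (u(j) = 2 - (-16)*j²/3 = 2 + 16*j²/3)
I(l, D) = 5/2 (I(l, D) = 2 - 1*(-½) = 2 + ½ = 5/2)
(I(-5, 5) + u(W))² = (5/2 + (2 + 16*(-¾)²/3))² = (5/2 + (2 + (16/3)*(9/16)))² = (5/2 + (2 + 3))² = (5/2 + 5)² = (15/2)² = 225/4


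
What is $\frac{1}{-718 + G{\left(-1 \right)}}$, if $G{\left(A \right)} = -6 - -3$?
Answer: $- \frac{1}{721} \approx -0.001387$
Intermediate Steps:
$G{\left(A \right)} = -3$ ($G{\left(A \right)} = -6 + 3 = -3$)
$\frac{1}{-718 + G{\left(-1 \right)}} = \frac{1}{-718 - 3} = \frac{1}{-721} = - \frac{1}{721}$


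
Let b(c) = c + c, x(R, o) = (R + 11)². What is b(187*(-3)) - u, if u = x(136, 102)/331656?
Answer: -124046547/110552 ≈ -1122.1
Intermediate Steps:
x(R, o) = (11 + R)²
b(c) = 2*c
u = 7203/110552 (u = (11 + 136)²/331656 = 147²*(1/331656) = 21609*(1/331656) = 7203/110552 ≈ 0.065155)
b(187*(-3)) - u = 2*(187*(-3)) - 1*7203/110552 = 2*(-561) - 7203/110552 = -1122 - 7203/110552 = -124046547/110552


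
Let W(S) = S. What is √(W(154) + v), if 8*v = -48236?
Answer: I*√23502/2 ≈ 76.652*I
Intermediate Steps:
v = -12059/2 (v = (⅛)*(-48236) = -12059/2 ≈ -6029.5)
√(W(154) + v) = √(154 - 12059/2) = √(-11751/2) = I*√23502/2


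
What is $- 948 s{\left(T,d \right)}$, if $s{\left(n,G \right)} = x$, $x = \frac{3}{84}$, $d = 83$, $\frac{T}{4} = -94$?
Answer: $- \frac{237}{7} \approx -33.857$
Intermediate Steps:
$T = -376$ ($T = 4 \left(-94\right) = -376$)
$x = \frac{1}{28}$ ($x = 3 \cdot \frac{1}{84} = \frac{1}{28} \approx 0.035714$)
$s{\left(n,G \right)} = \frac{1}{28}$
$- 948 s{\left(T,d \right)} = \left(-948\right) \frac{1}{28} = - \frac{237}{7}$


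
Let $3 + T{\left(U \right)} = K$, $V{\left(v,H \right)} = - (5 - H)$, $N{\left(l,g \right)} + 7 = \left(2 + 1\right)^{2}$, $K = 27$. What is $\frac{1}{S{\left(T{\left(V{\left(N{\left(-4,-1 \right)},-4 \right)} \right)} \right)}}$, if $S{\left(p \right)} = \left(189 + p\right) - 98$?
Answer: $\frac{1}{115} \approx 0.0086956$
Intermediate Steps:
$N{\left(l,g \right)} = 2$ ($N{\left(l,g \right)} = -7 + \left(2 + 1\right)^{2} = -7 + 3^{2} = -7 + 9 = 2$)
$V{\left(v,H \right)} = -5 + H$
$T{\left(U \right)} = 24$ ($T{\left(U \right)} = -3 + 27 = 24$)
$S{\left(p \right)} = 91 + p$
$\frac{1}{S{\left(T{\left(V{\left(N{\left(-4,-1 \right)},-4 \right)} \right)} \right)}} = \frac{1}{91 + 24} = \frac{1}{115}$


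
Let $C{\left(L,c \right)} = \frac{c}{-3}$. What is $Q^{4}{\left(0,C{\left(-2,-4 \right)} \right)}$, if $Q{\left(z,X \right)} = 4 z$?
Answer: $0$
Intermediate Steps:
$C{\left(L,c \right)} = - \frac{c}{3}$ ($C{\left(L,c \right)} = c \left(- \frac{1}{3}\right) = - \frac{c}{3}$)
$Q^{4}{\left(0,C{\left(-2,-4 \right)} \right)} = \left(4 \cdot 0\right)^{4} = 0^{4} = 0$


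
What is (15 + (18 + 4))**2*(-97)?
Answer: -132793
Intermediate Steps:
(15 + (18 + 4))**2*(-97) = (15 + 22)**2*(-97) = 37**2*(-97) = 1369*(-97) = -132793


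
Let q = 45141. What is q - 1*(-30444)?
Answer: 75585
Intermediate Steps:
q - 1*(-30444) = 45141 - 1*(-30444) = 45141 + 30444 = 75585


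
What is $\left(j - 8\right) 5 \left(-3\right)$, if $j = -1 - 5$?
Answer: $210$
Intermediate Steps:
$j = -6$
$\left(j - 8\right) 5 \left(-3\right) = \left(-6 - 8\right) 5 \left(-3\right) = \left(-14\right) \left(-15\right) = 210$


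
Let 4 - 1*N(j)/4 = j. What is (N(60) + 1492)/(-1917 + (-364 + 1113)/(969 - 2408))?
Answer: -456163/689828 ≈ -0.66127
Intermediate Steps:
N(j) = 16 - 4*j
(N(60) + 1492)/(-1917 + (-364 + 1113)/(969 - 2408)) = ((16 - 4*60) + 1492)/(-1917 + (-364 + 1113)/(969 - 2408)) = ((16 - 240) + 1492)/(-1917 + 749/(-1439)) = (-224 + 1492)/(-1917 + 749*(-1/1439)) = 1268/(-1917 - 749/1439) = 1268/(-2759312/1439) = 1268*(-1439/2759312) = -456163/689828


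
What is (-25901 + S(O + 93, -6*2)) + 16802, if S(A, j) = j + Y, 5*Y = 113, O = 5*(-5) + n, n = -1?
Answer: -45442/5 ≈ -9088.4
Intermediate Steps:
O = -26 (O = 5*(-5) - 1 = -25 - 1 = -26)
Y = 113/5 (Y = (1/5)*113 = 113/5 ≈ 22.600)
S(A, j) = 113/5 + j (S(A, j) = j + 113/5 = 113/5 + j)
(-25901 + S(O + 93, -6*2)) + 16802 = (-25901 + (113/5 - 6*2)) + 16802 = (-25901 + (113/5 - 12)) + 16802 = (-25901 + 53/5) + 16802 = -129452/5 + 16802 = -45442/5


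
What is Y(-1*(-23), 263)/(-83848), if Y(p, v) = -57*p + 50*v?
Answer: -11839/83848 ≈ -0.14120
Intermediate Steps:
Y(-1*(-23), 263)/(-83848) = (-(-57)*(-23) + 50*263)/(-83848) = (-57*23 + 13150)*(-1/83848) = (-1311 + 13150)*(-1/83848) = 11839*(-1/83848) = -11839/83848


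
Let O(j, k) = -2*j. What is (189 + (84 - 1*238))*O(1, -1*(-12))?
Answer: -70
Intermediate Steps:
(189 + (84 - 1*238))*O(1, -1*(-12)) = (189 + (84 - 1*238))*(-2*1) = (189 + (84 - 238))*(-2) = (189 - 154)*(-2) = 35*(-2) = -70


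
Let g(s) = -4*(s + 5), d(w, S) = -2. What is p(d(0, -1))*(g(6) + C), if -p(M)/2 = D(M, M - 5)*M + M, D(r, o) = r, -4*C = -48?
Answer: 128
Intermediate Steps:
C = 12 (C = -¼*(-48) = 12)
p(M) = -2*M - 2*M² (p(M) = -2*(M*M + M) = -2*(M² + M) = -2*(M + M²) = -2*M - 2*M²)
g(s) = -20 - 4*s (g(s) = -4*(5 + s) = -20 - 4*s)
p(d(0, -1))*(g(6) + C) = (-2*(-2)*(1 - 2))*((-20 - 4*6) + 12) = (-2*(-2)*(-1))*((-20 - 24) + 12) = -4*(-44 + 12) = -4*(-32) = 128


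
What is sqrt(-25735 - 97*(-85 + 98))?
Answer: 2*I*sqrt(6749) ≈ 164.3*I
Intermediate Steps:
sqrt(-25735 - 97*(-85 + 98)) = sqrt(-25735 - 97*13) = sqrt(-25735 - 1261) = sqrt(-26996) = 2*I*sqrt(6749)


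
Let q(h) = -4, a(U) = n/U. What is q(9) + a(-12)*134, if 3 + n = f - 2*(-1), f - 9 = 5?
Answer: -895/6 ≈ -149.17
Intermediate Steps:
f = 14 (f = 9 + 5 = 14)
n = 13 (n = -3 + (14 - 2*(-1)) = -3 + (14 + 2) = -3 + 16 = 13)
a(U) = 13/U
q(9) + a(-12)*134 = -4 + (13/(-12))*134 = -4 + (13*(-1/12))*134 = -4 - 13/12*134 = -4 - 871/6 = -895/6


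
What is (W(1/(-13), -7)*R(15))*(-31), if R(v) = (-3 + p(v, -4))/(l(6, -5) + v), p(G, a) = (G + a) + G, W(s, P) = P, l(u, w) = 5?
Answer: 4991/20 ≈ 249.55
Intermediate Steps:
p(G, a) = a + 2*G
R(v) = (-7 + 2*v)/(5 + v) (R(v) = (-3 + (-4 + 2*v))/(5 + v) = (-7 + 2*v)/(5 + v))
(W(1/(-13), -7)*R(15))*(-31) = -7*(-7 + 2*15)/(5 + 15)*(-31) = -7*(-7 + 30)/20*(-31) = -7*23/20*(-31) = -161/20*(-31) = 4991/20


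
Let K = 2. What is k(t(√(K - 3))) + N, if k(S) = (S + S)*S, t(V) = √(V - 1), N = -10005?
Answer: -10007 + 2*I ≈ -10007.0 + 2.0*I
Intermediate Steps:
t(V) = √(-1 + V)
k(S) = 2*S² (k(S) = (2*S)*S = 2*S²)
k(t(√(K - 3))) + N = 2*(√(-1 + √(2 - 3)))² - 10005 = 2*(√(-1 + √(-1)))² - 10005 = 2*(√(-1 + I))² - 10005 = 2*(-1 + I) - 10005 = (-2 + 2*I) - 10005 = -10007 + 2*I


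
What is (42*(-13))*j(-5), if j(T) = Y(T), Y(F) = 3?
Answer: -1638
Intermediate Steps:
j(T) = 3
(42*(-13))*j(-5) = (42*(-13))*3 = -546*3 = -1638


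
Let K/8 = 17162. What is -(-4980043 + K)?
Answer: 4842747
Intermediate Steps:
K = 137296 (K = 8*17162 = 137296)
-(-4980043 + K) = -(-4980043 + 137296) = -1*(-4842747) = 4842747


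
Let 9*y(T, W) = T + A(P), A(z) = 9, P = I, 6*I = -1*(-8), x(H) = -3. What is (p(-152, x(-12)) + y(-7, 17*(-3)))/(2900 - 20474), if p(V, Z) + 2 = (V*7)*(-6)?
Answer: -28720/79083 ≈ -0.36316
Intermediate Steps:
I = 4/3 (I = (-1*(-8))/6 = (1/6)*8 = 4/3 ≈ 1.3333)
P = 4/3 ≈ 1.3333
p(V, Z) = -2 - 42*V (p(V, Z) = -2 + (V*7)*(-6) = -2 + (7*V)*(-6) = -2 - 42*V)
y(T, W) = 1 + T/9 (y(T, W) = (T + 9)/9 = (9 + T)/9 = 1 + T/9)
(p(-152, x(-12)) + y(-7, 17*(-3)))/(2900 - 20474) = ((-2 - 42*(-152)) + (1 + (1/9)*(-7)))/(2900 - 20474) = ((-2 + 6384) + (1 - 7/9))/(-17574) = (6382 + 2/9)*(-1/17574) = (57440/9)*(-1/17574) = -28720/79083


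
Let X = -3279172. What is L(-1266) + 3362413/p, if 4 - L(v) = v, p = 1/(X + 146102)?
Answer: -10534675296640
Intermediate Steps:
p = -1/3133070 (p = 1/(-3279172 + 146102) = 1/(-3133070) = -1/3133070 ≈ -3.1918e-7)
L(v) = 4 - v
L(-1266) + 3362413/p = (4 - 1*(-1266)) + 3362413/(-1/3133070) = (4 + 1266) + 3362413*(-3133070) = 1270 - 10534675297910 = -10534675296640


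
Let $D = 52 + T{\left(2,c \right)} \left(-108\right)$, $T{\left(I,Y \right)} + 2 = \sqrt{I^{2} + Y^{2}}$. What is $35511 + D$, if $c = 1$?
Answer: $35779 - 108 \sqrt{5} \approx 35538.0$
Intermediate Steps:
$T{\left(I,Y \right)} = -2 + \sqrt{I^{2} + Y^{2}}$
$D = 268 - 108 \sqrt{5}$ ($D = 52 + \left(-2 + \sqrt{2^{2} + 1^{2}}\right) \left(-108\right) = 52 + \left(-2 + \sqrt{4 + 1}\right) \left(-108\right) = 52 + \left(-2 + \sqrt{5}\right) \left(-108\right) = 52 + \left(216 - 108 \sqrt{5}\right) = 268 - 108 \sqrt{5} \approx 26.505$)
$35511 + D = 35511 + \left(268 - 108 \sqrt{5}\right) = 35779 - 108 \sqrt{5}$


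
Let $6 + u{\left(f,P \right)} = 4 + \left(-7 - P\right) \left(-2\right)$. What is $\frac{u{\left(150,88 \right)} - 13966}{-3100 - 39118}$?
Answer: $\frac{6889}{21109} \approx 0.32635$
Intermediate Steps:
$u{\left(f,P \right)} = 12 + 2 P$ ($u{\left(f,P \right)} = -6 + \left(4 + \left(-7 - P\right) \left(-2\right)\right) = -6 + \left(4 + \left(14 + 2 P\right)\right) = -6 + \left(18 + 2 P\right) = 12 + 2 P$)
$\frac{u{\left(150,88 \right)} - 13966}{-3100 - 39118} = \frac{\left(12 + 2 \cdot 88\right) - 13966}{-3100 - 39118} = \frac{\left(12 + 176\right) + \left(\left(-10493 - 9076\right) + 5603\right)}{-42218} = \left(188 + \left(-19569 + 5603\right)\right) \left(- \frac{1}{42218}\right) = \left(188 - 13966\right) \left(- \frac{1}{42218}\right) = \left(-13778\right) \left(- \frac{1}{42218}\right) = \frac{6889}{21109}$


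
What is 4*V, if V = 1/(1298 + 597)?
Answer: 4/1895 ≈ 0.0021108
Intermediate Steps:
V = 1/1895 ≈ 0.00052770
4*V = 4*(1/1895) = 4/1895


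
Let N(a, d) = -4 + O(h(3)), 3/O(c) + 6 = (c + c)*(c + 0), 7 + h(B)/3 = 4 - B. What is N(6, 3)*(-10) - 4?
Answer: 3847/107 ≈ 35.953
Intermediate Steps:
h(B) = -9 - 3*B (h(B) = -21 + 3*(4 - B) = -21 + (12 - 3*B) = -9 - 3*B)
O(c) = 3/(-6 + 2*c**2) (O(c) = 3/(-6 + (c + c)*(c + 0)) = 3/(-6 + (2*c)*c) = 3/(-6 + 2*c**2))
N(a, d) = -855/214 (N(a, d) = -4 + 3/(2*(-3 + (-9 - 3*3)**2)) = -4 + 3/(2*(-3 + (-9 - 9)**2)) = -4 + 3/(2*(-3 + (-18)**2)) = -4 + 3/(2*(-3 + 324)) = -4 + (3/2)/321 = -4 + (3/2)*(1/321) = -4 + 1/214 = -855/214)
N(6, 3)*(-10) - 4 = -855/214*(-10) - 4 = 4275/107 - 4 = 3847/107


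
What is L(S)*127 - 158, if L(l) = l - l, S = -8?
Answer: -158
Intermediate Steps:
L(l) = 0
L(S)*127 - 158 = 0*127 - 158 = 0 - 158 = -158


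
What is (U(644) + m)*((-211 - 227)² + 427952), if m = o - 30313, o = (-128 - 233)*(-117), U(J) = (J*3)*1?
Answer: 8587893376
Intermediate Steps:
U(J) = 3*J (U(J) = (3*J)*1 = 3*J)
o = 42237 (o = -361*(-117) = 42237)
m = 11924 (m = 42237 - 30313 = 11924)
(U(644) + m)*((-211 - 227)² + 427952) = (3*644 + 11924)*((-211 - 227)² + 427952) = (1932 + 11924)*((-438)² + 427952) = 13856*(191844 + 427952) = 13856*619796 = 8587893376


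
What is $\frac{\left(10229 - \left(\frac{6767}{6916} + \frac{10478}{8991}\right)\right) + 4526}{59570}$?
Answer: $\frac{183471700367}{740833440984} \approx 0.24766$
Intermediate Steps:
$\frac{\left(10229 - \left(\frac{6767}{6916} + \frac{10478}{8991}\right)\right) + 4526}{59570} = \left(\left(10229 - \frac{133307945}{62181756}\right) + 4526\right) \frac{1}{59570} = \left(\frac{635923874179}{62181756} + 4526\right) \frac{1}{59570} = \frac{917358501835}{62181756} \cdot \frac{1}{59570} = \frac{183471700367}{740833440984}$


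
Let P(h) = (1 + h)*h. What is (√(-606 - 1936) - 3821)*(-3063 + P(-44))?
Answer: 4474391 - 1171*I*√2542 ≈ 4.4744e+6 - 59040.0*I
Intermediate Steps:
P(h) = h*(1 + h)
(√(-606 - 1936) - 3821)*(-3063 + P(-44)) = (√(-606 - 1936) - 3821)*(-3063 - 44*(1 - 44)) = (√(-2542) - 3821)*(-3063 - 44*(-43)) = (I*√2542 - 3821)*(-3063 + 1892) = (-3821 + I*√2542)*(-1171) = 4474391 - 1171*I*√2542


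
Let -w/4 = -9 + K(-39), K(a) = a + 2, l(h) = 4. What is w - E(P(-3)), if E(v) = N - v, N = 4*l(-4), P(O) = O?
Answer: 165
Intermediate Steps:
K(a) = 2 + a
N = 16 (N = 4*4 = 16)
w = 184 (w = -4*(-9 + (2 - 39)) = -4*(-9 - 37) = -4*(-46) = 184)
E(v) = 16 - v
w - E(P(-3)) = 184 - (16 - 1*(-3)) = 184 - (16 + 3) = 184 - 1*19 = 184 - 19 = 165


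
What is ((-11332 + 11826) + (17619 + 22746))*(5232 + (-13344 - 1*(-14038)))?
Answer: 242130434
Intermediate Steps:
((-11332 + 11826) + (17619 + 22746))*(5232 + (-13344 - 1*(-14038))) = (494 + 40365)*(5232 + (-13344 + 14038)) = 40859*(5232 + 694) = 40859*5926 = 242130434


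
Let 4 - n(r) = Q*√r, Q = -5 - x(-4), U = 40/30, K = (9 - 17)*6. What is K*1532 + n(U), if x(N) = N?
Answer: -73532 + 2*√3/3 ≈ -73531.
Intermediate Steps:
K = -48 (K = -8*6 = -48)
U = 4/3 (U = 40*(1/30) = 4/3 ≈ 1.3333)
Q = -1 (Q = -5 - 1*(-4) = -5 + 4 = -1)
n(r) = 4 + √r (n(r) = 4 - (-1)*√r = 4 + √r)
K*1532 + n(U) = -48*1532 + (4 + √(4/3)) = -73536 + (4 + 2*√3/3) = -73532 + 2*√3/3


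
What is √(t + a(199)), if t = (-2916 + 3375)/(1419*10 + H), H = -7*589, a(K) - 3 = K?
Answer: √20476207531/10067 ≈ 14.214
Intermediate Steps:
a(K) = 3 + K
H = -4123
t = 459/10067 (t = (-2916 + 3375)/(1419*10 - 4123) = 459/(14190 - 4123) = 459/10067 ≈ 0.045595)
√(t + a(199)) = √(459/10067 + (3 + 199)) = √(459/10067 + 202) = √(2033993/10067) = √20476207531/10067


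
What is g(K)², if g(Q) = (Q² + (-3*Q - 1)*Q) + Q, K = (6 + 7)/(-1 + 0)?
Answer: 114244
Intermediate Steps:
K = -13 (K = 13/(-1) = 13*(-1) = -13)
g(Q) = Q + Q² + Q*(-1 - 3*Q) (g(Q) = (Q² + (-1 - 3*Q)*Q) + Q = (Q² + Q*(-1 - 3*Q)) + Q = Q + Q² + Q*(-1 - 3*Q))
g(K)² = (-2*(-13)²)² = (-2*169)² = (-338)² = 114244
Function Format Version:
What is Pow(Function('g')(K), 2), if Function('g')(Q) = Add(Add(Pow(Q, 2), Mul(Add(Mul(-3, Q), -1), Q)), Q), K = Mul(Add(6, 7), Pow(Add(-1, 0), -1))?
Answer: 114244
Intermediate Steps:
K = -13 (K = Mul(13, Pow(-1, -1)) = Mul(13, -1) = -13)
Function('g')(Q) = Add(Q, Pow(Q, 2), Mul(Q, Add(-1, Mul(-3, Q)))) (Function('g')(Q) = Add(Add(Pow(Q, 2), Mul(Add(-1, Mul(-3, Q)), Q)), Q) = Add(Add(Pow(Q, 2), Mul(Q, Add(-1, Mul(-3, Q)))), Q) = Add(Q, Pow(Q, 2), Mul(Q, Add(-1, Mul(-3, Q)))))
Pow(Function('g')(K), 2) = Pow(Mul(-2, Pow(-13, 2)), 2) = Pow(Mul(-2, 169), 2) = Pow(-338, 2) = 114244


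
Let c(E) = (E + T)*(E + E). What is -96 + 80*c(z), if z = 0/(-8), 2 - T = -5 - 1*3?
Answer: -96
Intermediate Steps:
T = 10 (T = 2 - (-5 - 1*3) = 2 - (-5 - 3) = 2 - 1*(-8) = 2 + 8 = 10)
z = 0 (z = 0*(-⅛) = 0)
c(E) = 2*E*(10 + E) (c(E) = (E + 10)*(E + E) = (10 + E)*(2*E) = 2*E*(10 + E))
-96 + 80*c(z) = -96 + 80*(2*0*(10 + 0)) = -96 + 80*(2*0*10) = -96 + 80*0 = -96 + 0 = -96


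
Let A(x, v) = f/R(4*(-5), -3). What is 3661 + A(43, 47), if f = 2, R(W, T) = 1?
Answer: 3663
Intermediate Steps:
A(x, v) = 2 (A(x, v) = 2/1 = 2*1 = 2)
3661 + A(43, 47) = 3661 + 2 = 3663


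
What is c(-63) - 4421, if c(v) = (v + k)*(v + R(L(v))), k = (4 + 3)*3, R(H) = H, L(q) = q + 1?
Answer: 829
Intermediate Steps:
L(q) = 1 + q
k = 21 (k = 7*3 = 21)
c(v) = (1 + 2*v)*(21 + v) (c(v) = (v + 21)*(v + (1 + v)) = (21 + v)*(1 + 2*v) = (1 + 2*v)*(21 + v))
c(-63) - 4421 = (21 + 2*(-63)² + 43*(-63)) - 4421 = (21 + 2*3969 - 2709) - 4421 = (21 + 7938 - 2709) - 4421 = 5250 - 4421 = 829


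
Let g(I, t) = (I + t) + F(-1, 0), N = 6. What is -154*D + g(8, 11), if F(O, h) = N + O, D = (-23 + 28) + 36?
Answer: -6290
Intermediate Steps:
D = 41 (D = 5 + 36 = 41)
F(O, h) = 6 + O
g(I, t) = 5 + I + t (g(I, t) = (I + t) + (6 - 1) = (I + t) + 5 = 5 + I + t)
-154*D + g(8, 11) = -154*41 + (5 + 8 + 11) = -6314 + 24 = -6290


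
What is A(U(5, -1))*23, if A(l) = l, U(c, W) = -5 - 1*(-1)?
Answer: -92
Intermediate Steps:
U(c, W) = -4 (U(c, W) = -5 + 1 = -4)
A(U(5, -1))*23 = -4*23 = -92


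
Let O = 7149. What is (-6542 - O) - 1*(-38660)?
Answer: 24969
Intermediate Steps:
(-6542 - O) - 1*(-38660) = (-6542 - 1*7149) - 1*(-38660) = (-6542 - 7149) + 38660 = -13691 + 38660 = 24969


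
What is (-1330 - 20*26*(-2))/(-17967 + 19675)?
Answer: -145/854 ≈ -0.16979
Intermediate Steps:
(-1330 - 20*26*(-2))/(-17967 + 19675) = (-1330 - 520*(-2))/1708 = (-1330 + 1040)*(1/1708) = -290*1/1708 = -145/854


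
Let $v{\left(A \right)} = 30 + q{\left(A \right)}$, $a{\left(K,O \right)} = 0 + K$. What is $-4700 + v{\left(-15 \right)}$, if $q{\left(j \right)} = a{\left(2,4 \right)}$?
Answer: $-4668$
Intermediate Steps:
$a{\left(K,O \right)} = K$
$q{\left(j \right)} = 2$
$v{\left(A \right)} = 32$ ($v{\left(A \right)} = 30 + 2 = 32$)
$-4700 + v{\left(-15 \right)} = -4700 + 32 = -4668$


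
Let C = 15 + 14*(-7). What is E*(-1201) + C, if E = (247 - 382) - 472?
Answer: 728924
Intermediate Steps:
C = -83 (C = 15 - 98 = -83)
E = -607 (E = -135 - 472 = -607)
E*(-1201) + C = -607*(-1201) - 83 = 729007 - 83 = 728924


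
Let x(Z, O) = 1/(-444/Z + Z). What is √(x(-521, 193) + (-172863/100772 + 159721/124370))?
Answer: I*√312231902029330682026368825105/849102274349770 ≈ 0.65808*I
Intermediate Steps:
x(Z, O) = 1/(Z - 444/Z)
√(x(-521, 193) + (-172863/100772 + 159721/124370)) = √(-521/(-444 + (-521)²) + (-172863/100772 + 159721/124370)) = √(-521/(-444 + 271441) + (-172863*1/100772 + 159721*(1/124370))) = √(-521/270997 + (-172863/100772 + 159721/124370)) = √(-521*1/270997 - 2701783349/6266506820) = √(-521/270997 - 2701783349/6266506820) = √(-735440032282173/1698204548699540) = I*√312231902029330682026368825105/849102274349770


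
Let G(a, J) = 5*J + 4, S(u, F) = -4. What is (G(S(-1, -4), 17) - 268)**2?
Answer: 32041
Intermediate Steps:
G(a, J) = 4 + 5*J
(G(S(-1, -4), 17) - 268)**2 = ((4 + 5*17) - 268)**2 = ((4 + 85) - 268)**2 = (89 - 268)**2 = (-179)**2 = 32041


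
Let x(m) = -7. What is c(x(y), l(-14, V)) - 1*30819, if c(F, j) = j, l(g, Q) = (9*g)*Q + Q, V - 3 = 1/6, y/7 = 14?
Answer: -187289/6 ≈ -31215.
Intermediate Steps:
y = 98 (y = 7*14 = 98)
V = 19/6 (V = 3 + 1/6 = 3 + ⅙ = 19/6 ≈ 3.1667)
l(g, Q) = Q + 9*Q*g (l(g, Q) = 9*Q*g + Q = Q + 9*Q*g)
c(x(y), l(-14, V)) - 1*30819 = 19*(1 + 9*(-14))/6 - 1*30819 = 19*(1 - 126)/6 - 30819 = (19/6)*(-125) - 30819 = -2375/6 - 30819 = -187289/6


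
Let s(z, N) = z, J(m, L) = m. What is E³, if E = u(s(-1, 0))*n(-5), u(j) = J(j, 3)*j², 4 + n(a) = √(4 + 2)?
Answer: (4 - √6)³ ≈ 3.7276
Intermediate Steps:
n(a) = -4 + √6 (n(a) = -4 + √(4 + 2) = -4 + √6)
u(j) = j³ (u(j) = j*j² = j³)
E = 4 - √6 (E = (-1)³*(-4 + √6) = -(-4 + √6) = 4 - √6 ≈ 1.5505)
E³ = (4 - √6)³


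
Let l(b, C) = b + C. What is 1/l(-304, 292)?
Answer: -1/12 ≈ -0.083333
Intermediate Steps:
l(b, C) = C + b
1/l(-304, 292) = 1/(292 - 304) = 1/(-12) = -1/12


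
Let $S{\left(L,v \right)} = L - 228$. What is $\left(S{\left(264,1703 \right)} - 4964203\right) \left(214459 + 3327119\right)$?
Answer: $-17580984635526$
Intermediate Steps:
$S{\left(L,v \right)} = -228 + L$
$\left(S{\left(264,1703 \right)} - 4964203\right) \left(214459 + 3327119\right) = \left(\left(-228 + 264\right) - 4964203\right) \left(214459 + 3327119\right) = \left(36 - 4964203\right) 3541578 = \left(-4964167\right) 3541578 = -17580984635526$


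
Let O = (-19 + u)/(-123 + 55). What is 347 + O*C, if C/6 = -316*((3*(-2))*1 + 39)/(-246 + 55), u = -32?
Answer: 113203/191 ≈ 592.69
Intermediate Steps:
O = 3/4 (O = (-19 - 32)/(-123 + 55) = -51/(-68) = -51*(-1/68) = 3/4 ≈ 0.75000)
C = 62568/191 (C = 6*(-316*((3*(-2))*1 + 39)/(-246 + 55)) = 6*(-316/((-191/(-6*1 + 39)))) = 6*(-316/((-191/(-6 + 39)))) = 6*(-316/((-191/33))) = 6*(-316/((-191*1/33))) = 6*(-316/(-191/33)) = 6*(-316*(-33/191)) = 6*(10428/191) = 62568/191 ≈ 327.58)
347 + O*C = 347 + (3/4)*(62568/191) = 347 + 46926/191 = 113203/191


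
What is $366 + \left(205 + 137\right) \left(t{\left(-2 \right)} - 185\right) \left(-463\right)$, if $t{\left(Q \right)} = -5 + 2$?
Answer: $29769414$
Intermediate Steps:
$t{\left(Q \right)} = -3$
$366 + \left(205 + 137\right) \left(t{\left(-2 \right)} - 185\right) \left(-463\right) = 366 + \left(205 + 137\right) \left(-3 - 185\right) \left(-463\right) = 366 + 342 \left(-188\right) \left(-463\right) = 366 - -29769048 = 366 + 29769048 = 29769414$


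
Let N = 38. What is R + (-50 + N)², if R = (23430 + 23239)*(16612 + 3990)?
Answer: 961474882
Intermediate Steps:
R = 961474738 (R = 46669*20602 = 961474738)
R + (-50 + N)² = 961474738 + (-50 + 38)² = 961474738 + (-12)² = 961474738 + 144 = 961474882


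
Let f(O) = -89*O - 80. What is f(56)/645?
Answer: -1688/215 ≈ -7.8512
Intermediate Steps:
f(O) = -80 - 89*O
f(56)/645 = (-80 - 89*56)/645 = (-80 - 4984)*(1/645) = -5064*1/645 = -1688/215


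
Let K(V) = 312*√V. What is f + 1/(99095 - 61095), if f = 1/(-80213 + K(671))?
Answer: 664142709/48402937342000 - 312*√671/6368807545 ≈ 1.2452e-5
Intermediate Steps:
f = 1/(-80213 + 312*√671) ≈ -1.3864e-5
f + 1/(99095 - 61095) = (-80213/6368807545 - 312*√671/6368807545) + 1/(99095 - 61095) = (-80213/6368807545 - 312*√671/6368807545) + 1/38000 = 664142709/48402937342000 - 312*√671/6368807545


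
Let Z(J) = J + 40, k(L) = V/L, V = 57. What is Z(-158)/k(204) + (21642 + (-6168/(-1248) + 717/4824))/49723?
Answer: -438506571643/1039409592 ≈ -421.88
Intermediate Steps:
k(L) = 57/L
Z(J) = 40 + J
Z(-158)/k(204) + (21642 + (-6168/(-1248) + 717/4824))/49723 = (40 - 158)/((57/204)) + (21642 + (-6168/(-1248) + 717/4824))/49723 = -118/(57*(1/204)) + (21642 + (-6168*(-1/1248) + 717*(1/4824)))*(1/49723) = -118/19/68 + (21642 + (257/52 + 239/1608))*(1/49723) = -118*68/19 + (21642 + 106421/20904)*(1/49723) = -8024/19 + (452510789/20904)*(1/49723) = -8024/19 + 452510789/1039409592 = -438506571643/1039409592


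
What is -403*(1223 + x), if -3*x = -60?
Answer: -500929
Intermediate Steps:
x = 20 (x = -⅓*(-60) = 20)
-403*(1223 + x) = -403*(1223 + 20) = -403*1243 = -500929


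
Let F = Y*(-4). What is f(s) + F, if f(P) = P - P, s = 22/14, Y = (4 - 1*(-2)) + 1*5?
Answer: -44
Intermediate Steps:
Y = 11 (Y = (4 + 2) + 5 = 6 + 5 = 11)
s = 11/7 (s = 22*(1/14) = 11/7 ≈ 1.5714)
f(P) = 0
F = -44 (F = 11*(-4) = -44)
f(s) + F = 0 - 44 = -44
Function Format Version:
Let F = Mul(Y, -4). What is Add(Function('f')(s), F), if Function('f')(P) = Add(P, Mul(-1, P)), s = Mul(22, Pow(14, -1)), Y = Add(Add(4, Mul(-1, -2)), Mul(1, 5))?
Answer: -44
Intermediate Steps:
Y = 11 (Y = Add(Add(4, 2), 5) = Add(6, 5) = 11)
s = Rational(11, 7) (s = Mul(22, Rational(1, 14)) = Rational(11, 7) ≈ 1.5714)
Function('f')(P) = 0
F = -44 (F = Mul(11, -4) = -44)
Add(Function('f')(s), F) = Add(0, -44) = -44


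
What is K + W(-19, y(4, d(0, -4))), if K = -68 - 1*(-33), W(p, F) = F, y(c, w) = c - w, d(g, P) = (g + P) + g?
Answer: -27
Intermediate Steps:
d(g, P) = P + 2*g (d(g, P) = (P + g) + g = P + 2*g)
K = -35 (K = -68 + 33 = -35)
K + W(-19, y(4, d(0, -4))) = -35 + (4 - (-4 + 2*0)) = -35 + (4 - (-4 + 0)) = -35 + (4 - 1*(-4)) = -35 + (4 + 4) = -35 + 8 = -27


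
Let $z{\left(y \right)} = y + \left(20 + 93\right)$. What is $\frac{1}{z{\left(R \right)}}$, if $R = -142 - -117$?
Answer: $\frac{1}{88} \approx 0.011364$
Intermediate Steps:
$R = -25$ ($R = -142 + 117 = -25$)
$z{\left(y \right)} = 113 + y$ ($z{\left(y \right)} = y + 113 = 113 + y$)
$\frac{1}{z{\left(R \right)}} = \frac{1}{113 - 25} = \frac{1}{88}$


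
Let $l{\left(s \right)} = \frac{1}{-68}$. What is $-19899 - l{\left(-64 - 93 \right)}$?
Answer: $- \frac{1353131}{68} \approx -19899.0$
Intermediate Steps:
$l{\left(s \right)} = - \frac{1}{68}$
$-19899 - l{\left(-64 - 93 \right)} = -19899 - - \frac{1}{68} = -19899 + \frac{1}{68} = - \frac{1353131}{68}$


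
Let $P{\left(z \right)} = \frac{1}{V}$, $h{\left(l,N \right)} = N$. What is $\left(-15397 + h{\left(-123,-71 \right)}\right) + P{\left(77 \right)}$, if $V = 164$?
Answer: $- \frac{2536751}{164} \approx -15468.0$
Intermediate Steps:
$P{\left(z \right)} = \frac{1}{164}$
$\left(-15397 + h{\left(-123,-71 \right)}\right) + P{\left(77 \right)} = \left(-15397 - 71\right) + \frac{1}{164} = -15468 + \frac{1}{164} = - \frac{2536751}{164}$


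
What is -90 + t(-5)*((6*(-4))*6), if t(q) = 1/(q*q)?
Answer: -2394/25 ≈ -95.760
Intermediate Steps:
t(q) = q**(-2) (t(q) = 1/(q**2) = q**(-2))
-90 + t(-5)*((6*(-4))*6) = -90 + ((6*(-4))*6)/(-5)**2 = -90 + (-24*6)/25 = -90 + (1/25)*(-144) = -90 - 144/25 = -2394/25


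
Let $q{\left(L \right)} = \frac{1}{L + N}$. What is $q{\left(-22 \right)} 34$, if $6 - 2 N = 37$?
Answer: $- \frac{68}{75} \approx -0.90667$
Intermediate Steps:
$N = - \frac{31}{2}$ ($N = 3 - \frac{37}{2} = - \frac{31}{2} \approx -15.5$)
$q{\left(L \right)} = \frac{1}{- \frac{31}{2} + L}$ ($q{\left(L \right)} = \frac{1}{L - \frac{31}{2}} = \frac{1}{- \frac{31}{2} + L}$)
$q{\left(-22 \right)} 34 = \frac{2}{-31 + 2 \left(-22\right)} 34 = \frac{2}{-31 - 44} \cdot 34 = \frac{2}{-75} \cdot 34 = 2 \left(- \frac{1}{75}\right) 34 = \left(- \frac{2}{75}\right) 34 = - \frac{68}{75}$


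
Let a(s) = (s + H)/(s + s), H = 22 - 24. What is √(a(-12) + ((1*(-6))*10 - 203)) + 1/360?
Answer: 1/360 + I*√9447/6 ≈ 0.0027778 + 16.199*I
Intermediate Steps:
H = -2
a(s) = (-2 + s)/(2*s) (a(s) = (s - 2)/(s + s) = (-2 + s)/((2*s)) = (-2 + s)*(1/(2*s)) = (-2 + s)/(2*s))
√(a(-12) + ((1*(-6))*10 - 203)) + 1/360 = √((½)*(-2 - 12)/(-12) + ((1*(-6))*10 - 203)) + 1/360 = √((½)*(-1/12)*(-14) + (-6*10 - 203)) + 1/360 = √(7/12 + (-60 - 203)) + 1/360 = √(7/12 - 263) + 1/360 = √(-3149/12) + 1/360 = I*√9447/6 + 1/360 = 1/360 + I*√9447/6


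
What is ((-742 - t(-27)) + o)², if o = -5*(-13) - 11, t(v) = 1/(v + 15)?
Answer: 68145025/144 ≈ 4.7323e+5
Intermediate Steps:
t(v) = 1/(15 + v)
o = 54 (o = 65 - 11 = 54)
((-742 - t(-27)) + o)² = ((-742 - 1/(15 - 27)) + 54)² = ((-742 - 1/(-12)) + 54)² = ((-742 - 1*(-1/12)) + 54)² = ((-742 + 1/12) + 54)² = (-8903/12 + 54)² = (-8255/12)² = 68145025/144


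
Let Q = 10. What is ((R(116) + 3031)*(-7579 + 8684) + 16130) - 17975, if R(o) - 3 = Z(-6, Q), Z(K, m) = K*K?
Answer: 3390505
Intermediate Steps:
Z(K, m) = K²
R(o) = 39 (R(o) = 3 + (-6)² = 3 + 36 = 39)
((R(116) + 3031)*(-7579 + 8684) + 16130) - 17975 = ((39 + 3031)*(-7579 + 8684) + 16130) - 17975 = (3070*1105 + 16130) - 17975 = (3392350 + 16130) - 17975 = 3408480 - 17975 = 3390505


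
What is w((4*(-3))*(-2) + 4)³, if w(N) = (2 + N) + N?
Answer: 195112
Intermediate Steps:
w(N) = 2 + 2*N
w((4*(-3))*(-2) + 4)³ = (2 + 2*((4*(-3))*(-2) + 4))³ = (2 + 2*(-12*(-2) + 4))³ = (2 + 2*(24 + 4))³ = (2 + 2*28)³ = (2 + 56)³ = 58³ = 195112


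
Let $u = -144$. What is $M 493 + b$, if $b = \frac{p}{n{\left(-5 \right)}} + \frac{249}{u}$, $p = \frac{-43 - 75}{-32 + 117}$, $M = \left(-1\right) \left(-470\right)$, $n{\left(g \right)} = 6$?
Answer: $\frac{945368801}{4080} \approx 2.3171 \cdot 10^{5}$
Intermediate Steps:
$M = 470$
$p = - \frac{118}{85} \approx -1.3882$
$b = - \frac{7999}{4080}$ ($b = - \frac{118}{85 \cdot 6} + \frac{249}{-144} = \left(- \frac{118}{85}\right) \frac{1}{6} + 249 \left(- \frac{1}{144}\right) = - \frac{59}{255} - \frac{83}{48} = - \frac{7999}{4080} \approx -1.9605$)
$M 493 + b = 470 \cdot 493 - \frac{7999}{4080} = 231710 - \frac{7999}{4080} = \frac{945368801}{4080}$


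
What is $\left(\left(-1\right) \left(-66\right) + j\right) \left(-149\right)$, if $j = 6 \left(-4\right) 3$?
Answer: $894$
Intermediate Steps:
$j = -72$ ($j = \left(-24\right) 3 = -72$)
$\left(\left(-1\right) \left(-66\right) + j\right) \left(-149\right) = \left(\left(-1\right) \left(-66\right) - 72\right) \left(-149\right) = \left(66 - 72\right) \left(-149\right) = \left(-6\right) \left(-149\right) = 894$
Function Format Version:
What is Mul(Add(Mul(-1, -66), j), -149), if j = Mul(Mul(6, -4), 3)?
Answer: 894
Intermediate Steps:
j = -72 (j = Mul(-24, 3) = -72)
Mul(Add(Mul(-1, -66), j), -149) = Mul(Add(Mul(-1, -66), -72), -149) = Mul(Add(66, -72), -149) = Mul(-6, -149) = 894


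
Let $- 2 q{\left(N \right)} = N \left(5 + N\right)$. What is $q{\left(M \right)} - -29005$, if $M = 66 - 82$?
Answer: $28917$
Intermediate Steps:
$M = -16$ ($M = 66 - 82 = -16$)
$q{\left(N \right)} = - \frac{N \left(5 + N\right)}{2}$
$q{\left(M \right)} - -29005 = \left(- \frac{1}{2}\right) \left(-16\right) \left(5 - 16\right) - -29005 = \left(- \frac{1}{2}\right) \left(-16\right) \left(-11\right) + 29005 = -88 + 29005 = 28917$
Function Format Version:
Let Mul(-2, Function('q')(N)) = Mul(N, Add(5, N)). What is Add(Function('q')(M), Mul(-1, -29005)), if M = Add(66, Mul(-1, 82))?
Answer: 28917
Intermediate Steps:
M = -16 (M = Add(66, -82) = -16)
Function('q')(N) = Mul(Rational(-1, 2), N, Add(5, N)) (Function('q')(N) = Mul(Rational(-1, 2), Mul(N, Add(5, N))) = Mul(Rational(-1, 2), N, Add(5, N)))
Add(Function('q')(M), Mul(-1, -29005)) = Add(Mul(Rational(-1, 2), -16, Add(5, -16)), Mul(-1, -29005)) = Add(Mul(Rational(-1, 2), -16, -11), 29005) = Add(-88, 29005) = 28917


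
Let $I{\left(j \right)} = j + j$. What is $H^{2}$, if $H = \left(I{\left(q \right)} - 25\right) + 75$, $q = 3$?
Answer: $3136$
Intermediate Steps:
$I{\left(j \right)} = 2 j$
$H = 56$ ($H = \left(2 \cdot 3 - 25\right) + 75 = \left(6 - 25\right) + 75 = -19 + 75 = 56$)
$H^{2} = 56^{2} = 3136$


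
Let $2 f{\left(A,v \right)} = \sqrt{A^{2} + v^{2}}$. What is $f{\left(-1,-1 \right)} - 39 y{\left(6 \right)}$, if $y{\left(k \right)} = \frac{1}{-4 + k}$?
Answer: $- \frac{39}{2} + \frac{\sqrt{2}}{2} \approx -18.793$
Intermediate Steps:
$f{\left(A,v \right)} = \frac{\sqrt{A^{2} + v^{2}}}{2}$
$f{\left(-1,-1 \right)} - 39 y{\left(6 \right)} = \frac{\sqrt{\left(-1\right)^{2} + \left(-1\right)^{2}}}{2} - \frac{39}{-4 + 6} = \frac{\sqrt{1 + 1}}{2} - \frac{39}{2} = \frac{\sqrt{2}}{2} - \frac{39}{2} = - \frac{39}{2} + \frac{\sqrt{2}}{2}$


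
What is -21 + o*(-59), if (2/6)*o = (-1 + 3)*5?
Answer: -1791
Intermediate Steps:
o = 30 (o = 3*((-1 + 3)*5) = 3*(2*5) = 3*10 = 30)
-21 + o*(-59) = -21 + 30*(-59) = -21 - 1770 = -1791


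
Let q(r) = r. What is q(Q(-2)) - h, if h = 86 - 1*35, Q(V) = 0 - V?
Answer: -49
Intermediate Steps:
Q(V) = -V
h = 51 (h = 86 - 35 = 51)
q(Q(-2)) - h = -1*(-2) - 1*51 = 2 - 51 = -49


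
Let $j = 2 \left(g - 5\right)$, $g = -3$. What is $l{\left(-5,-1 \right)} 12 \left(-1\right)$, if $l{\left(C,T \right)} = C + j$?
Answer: $252$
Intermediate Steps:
$j = -16$ ($j = 2 \left(-3 - 5\right) = 2 \left(-8\right) = -16$)
$l{\left(C,T \right)} = -16 + C$ ($l{\left(C,T \right)} = C - 16 = -16 + C$)
$l{\left(-5,-1 \right)} 12 \left(-1\right) = \left(-16 - 5\right) 12 \left(-1\right) = \left(-21\right) 12 \left(-1\right) = \left(-252\right) \left(-1\right) = 252$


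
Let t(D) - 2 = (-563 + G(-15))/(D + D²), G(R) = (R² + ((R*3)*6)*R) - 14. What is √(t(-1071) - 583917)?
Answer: I*√21300687734231290/190995 ≈ 764.14*I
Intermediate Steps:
G(R) = -14 + 19*R² (G(R) = (R² + ((3*R)*6)*R) - 14 = (R² + (18*R)*R) - 14 = (R² + 18*R²) - 14 = 19*R² - 14 = -14 + 19*R²)
t(D) = 2 + 3698/(D + D²) (t(D) = 2 + (-563 + (-14 + 19*(-15)²))/(D + D²) = 2 + (-563 + (-14 + 19*225))/(D + D²) = 2 + (-563 + (-14 + 4275))/(D + D²) = 2 + (-563 + 4261)/(D + D²) = 2 + 3698/(D + D²))
√(t(-1071) - 583917) = √(2*(1849 - 1071 + (-1071)²)/(-1071*(1 - 1071)) - 583917) = √(2*(-1/1071)*(1849 - 1071 + 1147041)/(-1070) - 583917) = √(2*(-1/1071)*(-1/1070)*1147819 - 583917) = √(1147819/572985 - 583917) = √(-334574534426/572985) = I*√21300687734231290/190995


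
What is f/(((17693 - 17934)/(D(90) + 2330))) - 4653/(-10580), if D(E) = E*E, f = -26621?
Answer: 2937612498773/2549780 ≈ 1.1521e+6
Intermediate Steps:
D(E) = E²
f/(((17693 - 17934)/(D(90) + 2330))) - 4653/(-10580) = -26621*(90² + 2330)/(17693 - 17934) - 4653/(-10580) = -26621/((-241/(8100 + 2330))) - 4653*(-1/10580) = -26621/((-241/10430)) + 4653/10580 = -26621/((-241*1/10430)) + 4653/10580 = -26621/(-241/10430) + 4653/10580 = -26621*(-10430/241) + 4653/10580 = 277657030/241 + 4653/10580 = 2937612498773/2549780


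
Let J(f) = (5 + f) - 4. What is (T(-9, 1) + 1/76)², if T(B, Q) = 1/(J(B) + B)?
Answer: 3481/1669264 ≈ 0.0020854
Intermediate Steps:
J(f) = 1 + f
T(B, Q) = 1/(1 + 2*B) (T(B, Q) = 1/((1 + B) + B) = 1/(1 + 2*B))
(T(-9, 1) + 1/76)² = (1/(1 + 2*(-9)) + 1/76)² = (1/(1 - 18) + 1/76)² = (1/(-17) + 1/76)² = (-1/17 + 1/76)² = (-59/1292)² = 3481/1669264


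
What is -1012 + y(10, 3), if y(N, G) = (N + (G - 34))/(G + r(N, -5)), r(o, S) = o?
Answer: -13177/13 ≈ -1013.6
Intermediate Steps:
y(N, G) = (-34 + G + N)/(G + N) (y(N, G) = (N + (G - 34))/(G + N) = (N + (-34 + G))/(G + N) = (-34 + G + N)/(G + N))
-1012 + y(10, 3) = -1012 + (-34 + 3 + 10)/(3 + 10) = -1012 - 21/13 = -13177/13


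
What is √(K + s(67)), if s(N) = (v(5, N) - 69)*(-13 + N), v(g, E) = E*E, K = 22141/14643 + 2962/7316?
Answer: √76089465738659764246/17854698 ≈ 488.55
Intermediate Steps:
K = 102678061/53564094 (K = 22141*(1/14643) + 2962*(1/7316) = 22141/14643 + 1481/3658 = 102678061/53564094 ≈ 1.9169)
v(g, E) = E²
s(N) = (-69 + N²)*(-13 + N) (s(N) = (N² - 69)*(-13 + N) = (-69 + N²)*(-13 + N))
√(K + s(67)) = √(102678061/53564094 + (897 + 67³ - 69*67 - 13*67²)) = √(102678061/53564094 + (897 + 300763 - 4623 - 13*4489)) = √(102678061/53564094 + (897 + 300763 - 4623 - 58357)) = √(102678061/53564094 + 238680) = √(12784780633981/53564094) = √76089465738659764246/17854698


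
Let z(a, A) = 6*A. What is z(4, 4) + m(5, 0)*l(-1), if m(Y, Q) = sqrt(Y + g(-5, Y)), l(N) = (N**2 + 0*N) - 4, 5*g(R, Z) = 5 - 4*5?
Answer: 24 - 3*sqrt(2) ≈ 19.757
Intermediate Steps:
g(R, Z) = -3 (g(R, Z) = (5 - 4*5)/5 = (5 - 20)/5 = (1/5)*(-15) = -3)
l(N) = -4 + N**2 (l(N) = (N**2 + 0) - 4 = N**2 - 4 = -4 + N**2)
m(Y, Q) = sqrt(-3 + Y) (m(Y, Q) = sqrt(Y - 3) = sqrt(-3 + Y))
z(4, 4) + m(5, 0)*l(-1) = 6*4 + sqrt(-3 + 5)*(-4 + (-1)**2) = 24 + sqrt(2)*(-4 + 1) = 24 + sqrt(2)*(-3) = 24 - 3*sqrt(2)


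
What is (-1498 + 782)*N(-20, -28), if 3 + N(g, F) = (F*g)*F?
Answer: 11229028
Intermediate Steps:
N(g, F) = -3 + g*F² (N(g, F) = -3 + (F*g)*F = -3 + g*F²)
(-1498 + 782)*N(-20, -28) = (-1498 + 782)*(-3 - 20*(-28)²) = -716*(-3 - 20*784) = -716*(-3 - 15680) = -716*(-15683) = 11229028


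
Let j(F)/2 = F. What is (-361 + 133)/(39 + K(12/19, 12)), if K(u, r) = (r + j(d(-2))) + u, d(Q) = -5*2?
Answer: -4332/601 ≈ -7.2080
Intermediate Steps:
d(Q) = -10
j(F) = 2*F
K(u, r) = -20 + r + u (K(u, r) = (r + 2*(-10)) + u = (r - 20) + u = (-20 + r) + u = -20 + r + u)
(-361 + 133)/(39 + K(12/19, 12)) = (-361 + 133)/(39 + (-20 + 12 + 12/19)) = -228/(39 + (-20 + 12 + 12*(1/19))) = -228/(39 + (-20 + 12 + 12/19)) = -228/(39 - 140/19) = -228/601/19 = -228*19/601 = -4332/601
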